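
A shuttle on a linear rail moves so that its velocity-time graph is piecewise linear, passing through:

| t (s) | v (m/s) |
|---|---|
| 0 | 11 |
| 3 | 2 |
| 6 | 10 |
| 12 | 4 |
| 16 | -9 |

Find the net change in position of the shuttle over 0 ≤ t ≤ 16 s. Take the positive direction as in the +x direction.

Displacement is the signed area under the v-t curve.
0–3 s: ½(11 + 2)(3) = 19.5 m
3–6 s: ½(2 + 10)(3) = 18 m
6–12 s: ½(10 + 4)(6) = 42 m
12–16 s: ½(4 + -9)(4) = -10 m
Net displacement = 69.5 m

69.5 m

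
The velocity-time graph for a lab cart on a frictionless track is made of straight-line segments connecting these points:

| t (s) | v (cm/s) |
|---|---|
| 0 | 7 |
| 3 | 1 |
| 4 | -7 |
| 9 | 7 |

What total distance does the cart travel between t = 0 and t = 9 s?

32.625 cm

Total distance travelled is ∫|v| dt — sum the magnitudes of each area piece.
0–3 s: |½(7 + 1)(3)| = 12 cm
3–4 s: v = 0 at t = 3.125 s; triangle areas 0.0625 + 3.0625 = 3.125 cm
4–9 s: v = 0 at t = 6.5 s; triangle areas 8.75 + 8.75 = 17.5 cm
Total distance = 32.625 cm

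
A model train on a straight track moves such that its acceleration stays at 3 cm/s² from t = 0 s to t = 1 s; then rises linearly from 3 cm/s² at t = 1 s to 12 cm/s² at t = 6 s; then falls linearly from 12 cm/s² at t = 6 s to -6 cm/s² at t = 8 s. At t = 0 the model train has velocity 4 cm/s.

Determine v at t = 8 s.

50.5 cm/s

Δv equals the area under the a-t graph; then v = v₀ + Δv.
0–1 s: 3 × 1 = 3 cm/s
1–6 s: ½(3 + 12)(5) = 37.5 cm/s
6–8 s: ½(12 + -6)(2) = 6 cm/s
Δv = 46.5 cm/s, so v(8) = 4 + (46.5) = 50.5 cm/s.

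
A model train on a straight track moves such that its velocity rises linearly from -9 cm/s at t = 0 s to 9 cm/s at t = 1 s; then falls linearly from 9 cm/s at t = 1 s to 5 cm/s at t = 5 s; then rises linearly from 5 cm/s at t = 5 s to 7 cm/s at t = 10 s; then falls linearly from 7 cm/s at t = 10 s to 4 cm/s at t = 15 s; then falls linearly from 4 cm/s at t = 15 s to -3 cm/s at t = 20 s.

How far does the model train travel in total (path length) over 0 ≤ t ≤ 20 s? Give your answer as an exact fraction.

1385/14 cm

Total distance travelled is ∫|v| dt — sum the magnitudes of each area piece.
0–1 s: v = 0 at t = 0.5 s; triangle areas 2.25 + 2.25 = 4.5 cm
1–5 s: |½(9 + 5)(4)| = 28 cm
5–10 s: |½(5 + 7)(5)| = 30 cm
10–15 s: |½(7 + 4)(5)| = 27.5 cm
15–20 s: v = 0 at t = 125/7 s; triangle areas 40/7 + 45/14 = 125/14 cm
Total distance = 1385/14 cm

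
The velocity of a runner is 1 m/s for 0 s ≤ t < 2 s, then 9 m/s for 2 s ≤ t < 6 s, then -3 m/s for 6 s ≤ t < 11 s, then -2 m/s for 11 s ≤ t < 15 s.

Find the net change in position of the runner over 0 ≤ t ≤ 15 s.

Displacement is the signed area under the v-t curve.
0–2 s: 1 × 2 = 2 m
2–6 s: 9 × 4 = 36 m
6–11 s: -3 × 5 = -15 m
11–15 s: -2 × 4 = -8 m
Net displacement = 15 m

15 m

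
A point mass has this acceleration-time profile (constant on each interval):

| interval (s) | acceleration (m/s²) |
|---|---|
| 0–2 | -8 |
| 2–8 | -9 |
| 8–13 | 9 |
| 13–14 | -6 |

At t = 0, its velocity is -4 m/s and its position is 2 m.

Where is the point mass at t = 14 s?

On each constant-a segment, Δv = aΔt and Δx = v₀Δt + ½aΔt²; chain segment to segment.
0–2 s: v starts -4 m/s; Δx = -4·2 + ½·-8·2² = -24 m; v ends -20 m/s.
2–8 s: v starts -20 m/s; Δx = -20·6 + ½·-9·6² = -282 m; v ends -74 m/s.
8–13 s: v starts -74 m/s; Δx = -74·5 + ½·9·5² = -257.5 m; v ends -29 m/s.
13–14 s: v starts -29 m/s; Δx = -29·1 + ½·-6·1² = -32 m; v ends -35 m/s.
x(14) = 2 + Σ Δx = -593.5 m.

-593.5 m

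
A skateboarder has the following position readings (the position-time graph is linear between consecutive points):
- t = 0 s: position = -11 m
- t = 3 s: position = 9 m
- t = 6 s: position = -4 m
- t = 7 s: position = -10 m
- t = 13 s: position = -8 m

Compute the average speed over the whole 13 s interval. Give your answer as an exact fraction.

Average speed = (total path length)/(elapsed time); on a piecewise-linear x-t graph the path length is Σ|Δx|.
0–3 s: |Δx| = |9 − -11| = 20 m
3–6 s: |Δx| = |-4 − 9| = 13 m
6–7 s: |Δx| = |-10 − -4| = 6 m
7–13 s: |Δx| = |-8 − -10| = 2 m
Total path = 41 m; average speed = 41/13 = 41/13 m/s.

41/13 m/s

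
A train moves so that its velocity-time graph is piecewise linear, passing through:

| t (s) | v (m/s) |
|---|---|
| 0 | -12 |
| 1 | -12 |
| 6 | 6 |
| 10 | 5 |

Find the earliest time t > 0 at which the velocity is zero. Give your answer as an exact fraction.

v changes sign on 1–6 s (from -12 to 6); the graph is linear there, so v = 0 at t = 1 + (12)·(6 − 1)/(6 − -12) = 13/3 s.

t = 13/3 s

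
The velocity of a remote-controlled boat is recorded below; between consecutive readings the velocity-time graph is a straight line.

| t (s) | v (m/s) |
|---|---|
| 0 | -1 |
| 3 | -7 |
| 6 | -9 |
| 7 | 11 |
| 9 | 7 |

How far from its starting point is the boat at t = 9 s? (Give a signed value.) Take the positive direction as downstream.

-17 m

Net displacement equals the area under the velocity-time graph (areas below the axis count negative).
0–3 s: ½(-1 + -7)(3) = -12 m
3–6 s: ½(-7 + -9)(3) = -24 m
6–7 s: ½(-9 + 11)(1) = 1 m
7–9 s: ½(11 + 7)(2) = 18 m
Net displacement = -17 m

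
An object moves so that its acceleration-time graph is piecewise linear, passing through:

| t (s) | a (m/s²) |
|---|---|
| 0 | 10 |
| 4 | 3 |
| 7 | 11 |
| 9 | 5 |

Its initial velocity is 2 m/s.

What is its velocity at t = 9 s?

65 m/s

Δv equals the area under the a-t graph; then v = v₀ + Δv.
0–4 s: ½(10 + 3)(4) = 26 m/s
4–7 s: ½(3 + 11)(3) = 21 m/s
7–9 s: ½(11 + 5)(2) = 16 m/s
Δv = 63 m/s, so v(9) = 2 + (63) = 65 m/s.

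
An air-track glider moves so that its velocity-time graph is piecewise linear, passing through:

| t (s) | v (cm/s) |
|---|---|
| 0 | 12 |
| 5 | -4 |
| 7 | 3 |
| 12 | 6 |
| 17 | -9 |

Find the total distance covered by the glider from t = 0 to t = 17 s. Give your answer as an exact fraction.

Distance (not displacement) is the total path length: add the absolute areas under v-t.
0–5 s: v = 0 at t = 3.75 s; triangle areas 22.5 + 2.5 = 25 cm
5–7 s: v = 0 at t = 43/7 s; triangle areas 16/7 + 9/7 = 25/7 cm
7–12 s: |½(3 + 6)(5)| = 22.5 cm
12–17 s: v = 0 at t = 14 s; triangle areas 6 + 13.5 = 19.5 cm
Total distance = 494/7 cm

494/7 cm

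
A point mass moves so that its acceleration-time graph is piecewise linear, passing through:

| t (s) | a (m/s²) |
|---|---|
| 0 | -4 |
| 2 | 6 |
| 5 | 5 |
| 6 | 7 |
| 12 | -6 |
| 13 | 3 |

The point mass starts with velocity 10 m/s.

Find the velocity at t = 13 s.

Δv equals the area under the a-t graph; then v = v₀ + Δv.
0–2 s: ½(-4 + 6)(2) = 2 m/s
2–5 s: ½(6 + 5)(3) = 16.5 m/s
5–6 s: ½(5 + 7)(1) = 6 m/s
6–12 s: ½(7 + -6)(6) = 3 m/s
12–13 s: ½(-6 + 3)(1) = -1.5 m/s
Δv = 26 m/s, so v(13) = 10 + (26) = 36 m/s.

36 m/s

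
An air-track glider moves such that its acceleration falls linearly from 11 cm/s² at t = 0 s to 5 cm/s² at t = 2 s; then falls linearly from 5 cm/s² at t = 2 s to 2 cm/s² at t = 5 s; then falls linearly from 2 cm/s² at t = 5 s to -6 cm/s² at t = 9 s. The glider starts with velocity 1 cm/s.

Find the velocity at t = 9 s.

19.5 cm/s

Δv equals the area under the a-t graph; then v = v₀ + Δv.
0–2 s: ½(11 + 5)(2) = 16 cm/s
2–5 s: ½(5 + 2)(3) = 10.5 cm/s
5–9 s: ½(2 + -6)(4) = -8 cm/s
Δv = 18.5 cm/s, so v(9) = 1 + (18.5) = 19.5 cm/s.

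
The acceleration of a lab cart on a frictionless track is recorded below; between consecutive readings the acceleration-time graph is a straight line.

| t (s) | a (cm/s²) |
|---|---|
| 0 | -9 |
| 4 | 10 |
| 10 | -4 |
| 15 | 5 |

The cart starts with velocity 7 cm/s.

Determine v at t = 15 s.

Δv equals the area under the a-t graph; then v = v₀ + Δv.
0–4 s: ½(-9 + 10)(4) = 2 cm/s
4–10 s: ½(10 + -4)(6) = 18 cm/s
10–15 s: ½(-4 + 5)(5) = 2.5 cm/s
Δv = 22.5 cm/s, so v(15) = 7 + (22.5) = 29.5 cm/s.

29.5 cm/s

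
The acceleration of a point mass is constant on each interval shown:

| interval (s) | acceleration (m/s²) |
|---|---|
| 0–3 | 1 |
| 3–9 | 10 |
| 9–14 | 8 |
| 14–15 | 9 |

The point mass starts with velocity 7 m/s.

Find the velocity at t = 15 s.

Δv equals the area under the a-t graph; then v = v₀ + Δv.
0–3 s: 1 × 3 = 3 m/s
3–9 s: 10 × 6 = 60 m/s
9–14 s: 8 × 5 = 40 m/s
14–15 s: 9 × 1 = 9 m/s
Δv = 112 m/s, so v(15) = 7 + (112) = 119 m/s.

119 m/s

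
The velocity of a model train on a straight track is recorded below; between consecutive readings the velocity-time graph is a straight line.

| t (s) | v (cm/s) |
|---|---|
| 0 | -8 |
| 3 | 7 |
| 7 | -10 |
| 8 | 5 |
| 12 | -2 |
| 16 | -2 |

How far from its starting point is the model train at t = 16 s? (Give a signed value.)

-12 cm

Displacement is the signed area under the v-t curve.
0–3 s: ½(-8 + 7)(3) = -1.5 cm
3–7 s: ½(7 + -10)(4) = -6 cm
7–8 s: ½(-10 + 5)(1) = -2.5 cm
8–12 s: ½(5 + -2)(4) = 6 cm
12–16 s: -2 × 4 = -8 cm
Net displacement = -12 cm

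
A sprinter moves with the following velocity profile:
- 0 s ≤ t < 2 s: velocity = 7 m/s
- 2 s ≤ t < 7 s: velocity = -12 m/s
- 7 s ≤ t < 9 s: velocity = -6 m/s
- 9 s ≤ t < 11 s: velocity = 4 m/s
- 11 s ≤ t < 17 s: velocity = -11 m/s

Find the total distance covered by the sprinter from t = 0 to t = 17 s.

Distance (not displacement) is the total path length: add the absolute areas under v-t.
0–2 s: |7| × 2 = 14 m
2–7 s: |-12| × 5 = 60 m
7–9 s: |-6| × 2 = 12 m
9–11 s: |4| × 2 = 8 m
11–17 s: |-11| × 6 = 66 m
Total distance = 160 m

160 m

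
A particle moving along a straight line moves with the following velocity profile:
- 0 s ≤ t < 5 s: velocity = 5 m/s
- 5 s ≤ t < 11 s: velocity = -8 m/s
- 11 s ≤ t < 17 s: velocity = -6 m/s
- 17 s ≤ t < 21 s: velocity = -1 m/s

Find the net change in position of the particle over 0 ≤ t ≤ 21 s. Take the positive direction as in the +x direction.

-63 m

Displacement is the signed area under the v-t curve.
0–5 s: 5 × 5 = 25 m
5–11 s: -8 × 6 = -48 m
11–17 s: -6 × 6 = -36 m
17–21 s: -1 × 4 = -4 m
Net displacement = -63 m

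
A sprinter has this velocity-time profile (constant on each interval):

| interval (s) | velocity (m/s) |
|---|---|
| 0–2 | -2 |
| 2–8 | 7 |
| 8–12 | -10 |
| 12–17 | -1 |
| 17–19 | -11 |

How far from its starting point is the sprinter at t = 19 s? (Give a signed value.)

Displacement is the signed area under the v-t curve.
0–2 s: -2 × 2 = -4 m
2–8 s: 7 × 6 = 42 m
8–12 s: -10 × 4 = -40 m
12–17 s: -1 × 5 = -5 m
17–19 s: -11 × 2 = -22 m
Net displacement = -29 m

-29 m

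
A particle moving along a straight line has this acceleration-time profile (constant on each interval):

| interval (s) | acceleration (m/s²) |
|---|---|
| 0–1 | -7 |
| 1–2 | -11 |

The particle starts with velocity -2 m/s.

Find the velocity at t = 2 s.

Δv equals the area under the a-t graph; then v = v₀ + Δv.
0–1 s: -7 × 1 = -7 m/s
1–2 s: -11 × 1 = -11 m/s
Δv = -18 m/s, so v(2) = -2 + (-18) = -20 m/s.

-20 m/s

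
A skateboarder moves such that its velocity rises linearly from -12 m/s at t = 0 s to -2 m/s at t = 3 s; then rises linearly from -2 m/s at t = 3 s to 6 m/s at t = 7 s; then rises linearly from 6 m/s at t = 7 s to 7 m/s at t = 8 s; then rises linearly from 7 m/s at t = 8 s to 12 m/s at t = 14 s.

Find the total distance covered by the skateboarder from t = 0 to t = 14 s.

94.5 m

Total distance travelled is ∫|v| dt — sum the magnitudes of each area piece.
0–3 s: |½(-12 + -2)(3)| = 21 m
3–7 s: v = 0 at t = 4 s; triangle areas 1 + 9 = 10 m
7–8 s: |½(6 + 7)(1)| = 6.5 m
8–14 s: |½(7 + 12)(6)| = 57 m
Total distance = 94.5 m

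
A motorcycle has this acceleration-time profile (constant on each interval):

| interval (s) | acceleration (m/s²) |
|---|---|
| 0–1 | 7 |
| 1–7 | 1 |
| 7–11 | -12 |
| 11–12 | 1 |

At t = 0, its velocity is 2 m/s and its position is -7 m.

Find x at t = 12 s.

On each constant-a segment, Δv = aΔt and Δx = v₀Δt + ½aΔt²; chain segment to segment.
0–1 s: v starts 2 m/s; Δx = 2·1 + ½·7·1² = 5.5 m; v ends 9 m/s.
1–7 s: v starts 9 m/s; Δx = 9·6 + ½·1·6² = 72 m; v ends 15 m/s.
7–11 s: v starts 15 m/s; Δx = 15·4 + ½·-12·4² = -36 m; v ends -33 m/s.
11–12 s: v starts -33 m/s; Δx = -33·1 + ½·1·1² = -32.5 m; v ends -32 m/s.
x(12) = -7 + Σ Δx = 2 m.

2 m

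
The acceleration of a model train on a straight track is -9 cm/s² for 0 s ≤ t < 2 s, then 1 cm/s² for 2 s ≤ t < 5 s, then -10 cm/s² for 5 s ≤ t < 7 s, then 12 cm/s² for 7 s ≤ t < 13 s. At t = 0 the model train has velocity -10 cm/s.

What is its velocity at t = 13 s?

27 cm/s

Δv equals the area under the a-t graph; then v = v₀ + Δv.
0–2 s: -9 × 2 = -18 cm/s
2–5 s: 1 × 3 = 3 cm/s
5–7 s: -10 × 2 = -20 cm/s
7–13 s: 12 × 6 = 72 cm/s
Δv = 37 cm/s, so v(13) = -10 + (37) = 27 cm/s.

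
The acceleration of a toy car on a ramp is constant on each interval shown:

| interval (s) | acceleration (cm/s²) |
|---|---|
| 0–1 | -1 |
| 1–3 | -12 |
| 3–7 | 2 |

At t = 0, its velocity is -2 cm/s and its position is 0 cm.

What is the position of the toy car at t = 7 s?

-124.5 cm

On each constant-a segment, Δv = aΔt and Δx = v₀Δt + ½aΔt²; chain segment to segment.
0–1 s: v starts -2 cm/s; Δx = -2·1 + ½·-1·1² = -2.5 cm; v ends -3 cm/s.
1–3 s: v starts -3 cm/s; Δx = -3·2 + ½·-12·2² = -30 cm; v ends -27 cm/s.
3–7 s: v starts -27 cm/s; Δx = -27·4 + ½·2·4² = -92 cm; v ends -19 cm/s.
x(7) = 0 + Σ Δx = -124.5 cm.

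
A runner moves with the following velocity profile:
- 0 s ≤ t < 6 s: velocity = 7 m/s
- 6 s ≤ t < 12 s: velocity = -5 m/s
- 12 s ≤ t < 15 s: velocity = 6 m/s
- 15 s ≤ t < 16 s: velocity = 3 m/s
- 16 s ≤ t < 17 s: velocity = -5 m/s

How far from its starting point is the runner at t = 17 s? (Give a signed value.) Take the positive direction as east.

28 m

Net displacement equals the area under the velocity-time graph (areas below the axis count negative).
0–6 s: 7 × 6 = 42 m
6–12 s: -5 × 6 = -30 m
12–15 s: 6 × 3 = 18 m
15–16 s: 3 × 1 = 3 m
16–17 s: -5 × 1 = -5 m
Net displacement = 28 m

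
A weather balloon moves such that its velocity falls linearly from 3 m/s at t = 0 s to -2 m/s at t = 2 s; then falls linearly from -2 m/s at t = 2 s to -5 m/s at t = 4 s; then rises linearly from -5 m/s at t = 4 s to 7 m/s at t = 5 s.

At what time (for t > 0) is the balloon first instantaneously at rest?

t = 1.2 s

v changes sign on 0–2 s (from 3 to -2); the graph is linear there, so v = 0 at t = 0 + (-3)·(2 − 0)/(-2 − 3) = 1.2 s.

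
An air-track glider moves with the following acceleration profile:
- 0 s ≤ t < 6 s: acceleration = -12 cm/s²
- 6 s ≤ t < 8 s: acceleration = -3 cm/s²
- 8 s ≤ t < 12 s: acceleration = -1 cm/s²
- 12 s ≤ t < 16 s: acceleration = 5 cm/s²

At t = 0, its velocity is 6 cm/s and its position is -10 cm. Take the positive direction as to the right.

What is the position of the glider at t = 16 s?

On each constant-a segment, Δv = aΔt and Δx = v₀Δt + ½aΔt²; chain segment to segment.
0–6 s: v starts 6 cm/s; Δx = 6·6 + ½·-12·6² = -180 cm; v ends -66 cm/s.
6–8 s: v starts -66 cm/s; Δx = -66·2 + ½·-3·2² = -138 cm; v ends -72 cm/s.
8–12 s: v starts -72 cm/s; Δx = -72·4 + ½·-1·4² = -296 cm; v ends -76 cm/s.
12–16 s: v starts -76 cm/s; Δx = -76·4 + ½·5·4² = -264 cm; v ends -56 cm/s.
x(16) = -10 + Σ Δx = -888 cm.

-888 cm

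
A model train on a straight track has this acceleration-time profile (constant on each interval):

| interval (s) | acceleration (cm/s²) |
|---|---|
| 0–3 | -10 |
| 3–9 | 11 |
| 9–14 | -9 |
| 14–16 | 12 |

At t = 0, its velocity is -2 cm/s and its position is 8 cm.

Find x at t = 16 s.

22.5 cm

On each constant-a segment, Δv = aΔt and Δx = v₀Δt + ½aΔt²; chain segment to segment.
0–3 s: v starts -2 cm/s; Δx = -2·3 + ½·-10·3² = -51 cm; v ends -32 cm/s.
3–9 s: v starts -32 cm/s; Δx = -32·6 + ½·11·6² = 6 cm; v ends 34 cm/s.
9–14 s: v starts 34 cm/s; Δx = 34·5 + ½·-9·5² = 57.5 cm; v ends -11 cm/s.
14–16 s: v starts -11 cm/s; Δx = -11·2 + ½·12·2² = 2 cm; v ends 13 cm/s.
x(16) = 8 + Σ Δx = 22.5 cm.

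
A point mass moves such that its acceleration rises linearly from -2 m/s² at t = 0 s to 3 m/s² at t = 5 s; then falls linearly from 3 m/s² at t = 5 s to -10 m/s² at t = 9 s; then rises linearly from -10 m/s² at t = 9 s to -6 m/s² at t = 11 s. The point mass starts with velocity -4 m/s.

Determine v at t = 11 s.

-31.5 m/s

Δv equals the area under the a-t graph; then v = v₀ + Δv.
0–5 s: ½(-2 + 3)(5) = 2.5 m/s
5–9 s: ½(3 + -10)(4) = -14 m/s
9–11 s: ½(-10 + -6)(2) = -16 m/s
Δv = -27.5 m/s, so v(11) = -4 + (-27.5) = -31.5 m/s.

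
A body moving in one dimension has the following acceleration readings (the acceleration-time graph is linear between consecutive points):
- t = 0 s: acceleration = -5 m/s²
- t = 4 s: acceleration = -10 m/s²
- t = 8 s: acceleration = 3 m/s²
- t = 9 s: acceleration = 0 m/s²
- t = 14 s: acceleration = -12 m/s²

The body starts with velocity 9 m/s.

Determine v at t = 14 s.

-63.5 m/s

Δv equals the area under the a-t graph; then v = v₀ + Δv.
0–4 s: ½(-5 + -10)(4) = -30 m/s
4–8 s: ½(-10 + 3)(4) = -14 m/s
8–9 s: ½(3 + 0)(1) = 1.5 m/s
9–14 s: ½(0 + -12)(5) = -30 m/s
Δv = -72.5 m/s, so v(14) = 9 + (-72.5) = -63.5 m/s.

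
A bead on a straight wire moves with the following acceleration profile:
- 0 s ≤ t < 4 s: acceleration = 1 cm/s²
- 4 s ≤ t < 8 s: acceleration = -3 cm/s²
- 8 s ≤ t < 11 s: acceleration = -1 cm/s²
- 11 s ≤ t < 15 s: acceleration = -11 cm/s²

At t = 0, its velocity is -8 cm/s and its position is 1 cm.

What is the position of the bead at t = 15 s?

-279.5 cm

On each constant-a segment, Δv = aΔt and Δx = v₀Δt + ½aΔt²; chain segment to segment.
0–4 s: v starts -8 cm/s; Δx = -8·4 + ½·1·4² = -24 cm; v ends -4 cm/s.
4–8 s: v starts -4 cm/s; Δx = -4·4 + ½·-3·4² = -40 cm; v ends -16 cm/s.
8–11 s: v starts -16 cm/s; Δx = -16·3 + ½·-1·3² = -52.5 cm; v ends -19 cm/s.
11–15 s: v starts -19 cm/s; Δx = -19·4 + ½·-11·4² = -164 cm; v ends -63 cm/s.
x(15) = 1 + Σ Δx = -279.5 cm.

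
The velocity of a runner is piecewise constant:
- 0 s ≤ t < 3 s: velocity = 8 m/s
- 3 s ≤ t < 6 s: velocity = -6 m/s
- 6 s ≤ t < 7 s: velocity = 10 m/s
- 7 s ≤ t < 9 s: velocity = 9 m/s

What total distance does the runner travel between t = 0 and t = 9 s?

70 m

Distance (not displacement) is the total path length: add the absolute areas under v-t.
0–3 s: |8| × 3 = 24 m
3–6 s: |-6| × 3 = 18 m
6–7 s: |10| × 1 = 10 m
7–9 s: |9| × 2 = 18 m
Total distance = 70 m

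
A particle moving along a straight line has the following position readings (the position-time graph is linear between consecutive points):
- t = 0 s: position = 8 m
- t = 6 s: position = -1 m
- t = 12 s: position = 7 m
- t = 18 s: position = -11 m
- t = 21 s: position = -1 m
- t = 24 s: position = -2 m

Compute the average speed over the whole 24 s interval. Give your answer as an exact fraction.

23/12 m/s

Average speed = (total path length)/(elapsed time); on a piecewise-linear x-t graph the path length is Σ|Δx|.
0–6 s: |Δx| = |-1 − 8| = 9 m
6–12 s: |Δx| = |7 − -1| = 8 m
12–18 s: |Δx| = |-11 − 7| = 18 m
18–21 s: |Δx| = |-1 − -11| = 10 m
21–24 s: |Δx| = |-2 − -1| = 1 m
Total path = 46 m; average speed = 46/24 = 23/12 m/s.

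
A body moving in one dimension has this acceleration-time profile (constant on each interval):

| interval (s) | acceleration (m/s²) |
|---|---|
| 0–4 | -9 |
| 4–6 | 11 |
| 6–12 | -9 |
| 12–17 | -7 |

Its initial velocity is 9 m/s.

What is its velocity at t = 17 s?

Δv equals the area under the a-t graph; then v = v₀ + Δv.
0–4 s: -9 × 4 = -36 m/s
4–6 s: 11 × 2 = 22 m/s
6–12 s: -9 × 6 = -54 m/s
12–17 s: -7 × 5 = -35 m/s
Δv = -103 m/s, so v(17) = 9 + (-103) = -94 m/s.

-94 m/s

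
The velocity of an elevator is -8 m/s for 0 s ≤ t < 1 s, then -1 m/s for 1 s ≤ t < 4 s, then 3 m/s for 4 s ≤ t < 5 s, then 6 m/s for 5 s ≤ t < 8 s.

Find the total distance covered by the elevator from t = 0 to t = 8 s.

32 m

Total distance travelled is ∫|v| dt — sum the magnitudes of each area piece.
0–1 s: |-8| × 1 = 8 m
1–4 s: |-1| × 3 = 3 m
4–5 s: |3| × 1 = 3 m
5–8 s: |6| × 3 = 18 m
Total distance = 32 m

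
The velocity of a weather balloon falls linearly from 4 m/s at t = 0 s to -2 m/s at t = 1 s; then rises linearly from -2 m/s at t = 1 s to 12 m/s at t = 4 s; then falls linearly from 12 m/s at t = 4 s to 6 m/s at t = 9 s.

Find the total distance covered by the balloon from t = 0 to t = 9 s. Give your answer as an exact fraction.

Total distance travelled is ∫|v| dt — sum the magnitudes of each area piece.
0–1 s: v = 0 at t = 2/3 s; triangle areas 4/3 + 1/3 = 5/3 m
1–4 s: v = 0 at t = 10/7 s; triangle areas 3/7 + 108/7 = 111/7 m
4–9 s: |½(12 + 6)(5)| = 45 m
Total distance = 1313/21 m

1313/21 m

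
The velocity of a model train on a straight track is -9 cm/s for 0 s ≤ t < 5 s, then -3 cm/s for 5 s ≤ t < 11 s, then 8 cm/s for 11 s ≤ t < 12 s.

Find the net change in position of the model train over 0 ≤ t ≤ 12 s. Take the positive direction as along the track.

-55 cm

Net displacement equals the area under the velocity-time graph (areas below the axis count negative).
0–5 s: -9 × 5 = -45 cm
5–11 s: -3 × 6 = -18 cm
11–12 s: 8 × 1 = 8 cm
Net displacement = -55 cm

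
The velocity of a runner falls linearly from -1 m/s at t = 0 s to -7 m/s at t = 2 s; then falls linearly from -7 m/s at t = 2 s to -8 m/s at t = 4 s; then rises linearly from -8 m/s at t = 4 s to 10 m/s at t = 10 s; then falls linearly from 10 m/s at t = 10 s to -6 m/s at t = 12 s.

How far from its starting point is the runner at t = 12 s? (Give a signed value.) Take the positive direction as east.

-13 m

Displacement is the signed area under the v-t curve.
0–2 s: ½(-1 + -7)(2) = -8 m
2–4 s: ½(-7 + -8)(2) = -15 m
4–10 s: ½(-8 + 10)(6) = 6 m
10–12 s: ½(10 + -6)(2) = 4 m
Net displacement = -13 m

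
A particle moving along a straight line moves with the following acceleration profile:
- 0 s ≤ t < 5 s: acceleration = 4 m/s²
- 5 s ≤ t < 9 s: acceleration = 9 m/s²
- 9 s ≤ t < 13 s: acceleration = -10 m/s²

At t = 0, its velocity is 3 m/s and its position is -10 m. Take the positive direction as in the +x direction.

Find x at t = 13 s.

375 m

On each constant-a segment, Δv = aΔt and Δx = v₀Δt + ½aΔt²; chain segment to segment.
0–5 s: v starts 3 m/s; Δx = 3·5 + ½·4·5² = 65 m; v ends 23 m/s.
5–9 s: v starts 23 m/s; Δx = 23·4 + ½·9·4² = 164 m; v ends 59 m/s.
9–13 s: v starts 59 m/s; Δx = 59·4 + ½·-10·4² = 156 m; v ends 19 m/s.
x(13) = -10 + Σ Δx = 375 m.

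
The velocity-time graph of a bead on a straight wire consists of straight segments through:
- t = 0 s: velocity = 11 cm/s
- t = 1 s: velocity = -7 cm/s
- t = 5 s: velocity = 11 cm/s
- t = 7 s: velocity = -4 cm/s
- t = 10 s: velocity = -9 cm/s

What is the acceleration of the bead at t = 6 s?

-7.5 cm/s²

Acceleration is the slope of the v-t graph on 5–7 s: (-4 − 11)/(7 − 5) = -7.5 cm/s².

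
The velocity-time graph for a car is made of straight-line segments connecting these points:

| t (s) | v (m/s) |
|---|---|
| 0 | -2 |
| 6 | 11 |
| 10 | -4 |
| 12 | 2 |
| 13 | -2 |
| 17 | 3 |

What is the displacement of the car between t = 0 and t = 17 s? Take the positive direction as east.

Displacement is the signed area under the v-t curve.
0–6 s: ½(-2 + 11)(6) = 27 m
6–10 s: ½(11 + -4)(4) = 14 m
10–12 s: ½(-4 + 2)(2) = -2 m
12–13 s: ½(2 + -2)(1) = 0 m
13–17 s: ½(-2 + 3)(4) = 2 m
Net displacement = 41 m

41 m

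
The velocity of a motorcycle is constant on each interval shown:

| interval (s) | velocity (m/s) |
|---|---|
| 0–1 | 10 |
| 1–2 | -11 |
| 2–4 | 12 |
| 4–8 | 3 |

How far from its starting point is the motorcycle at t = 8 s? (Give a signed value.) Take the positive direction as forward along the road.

35 m

Net displacement equals the area under the velocity-time graph (areas below the axis count negative).
0–1 s: 10 × 1 = 10 m
1–2 s: -11 × 1 = -11 m
2–4 s: 12 × 2 = 24 m
4–8 s: 3 × 4 = 12 m
Net displacement = 35 m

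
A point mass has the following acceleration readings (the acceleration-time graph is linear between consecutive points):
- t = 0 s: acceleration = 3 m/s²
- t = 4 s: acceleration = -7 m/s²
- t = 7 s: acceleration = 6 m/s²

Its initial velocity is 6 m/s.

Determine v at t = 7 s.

Δv equals the area under the a-t graph; then v = v₀ + Δv.
0–4 s: ½(3 + -7)(4) = -8 m/s
4–7 s: ½(-7 + 6)(3) = -1.5 m/s
Δv = -9.5 m/s, so v(7) = 6 + (-9.5) = -3.5 m/s.

-3.5 m/s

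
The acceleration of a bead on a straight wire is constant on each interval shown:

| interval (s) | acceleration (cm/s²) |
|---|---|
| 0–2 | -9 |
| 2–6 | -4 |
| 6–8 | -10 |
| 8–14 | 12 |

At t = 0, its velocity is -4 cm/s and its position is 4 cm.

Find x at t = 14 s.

On each constant-a segment, Δv = aΔt and Δx = v₀Δt + ½aΔt²; chain segment to segment.
0–2 s: v starts -4 cm/s; Δx = -4·2 + ½·-9·2² = -26 cm; v ends -22 cm/s.
2–6 s: v starts -22 cm/s; Δx = -22·4 + ½·-4·4² = -120 cm; v ends -38 cm/s.
6–8 s: v starts -38 cm/s; Δx = -38·2 + ½·-10·2² = -96 cm; v ends -58 cm/s.
8–14 s: v starts -58 cm/s; Δx = -58·6 + ½·12·6² = -132 cm; v ends 14 cm/s.
x(14) = 4 + Σ Δx = -370 cm.

-370 cm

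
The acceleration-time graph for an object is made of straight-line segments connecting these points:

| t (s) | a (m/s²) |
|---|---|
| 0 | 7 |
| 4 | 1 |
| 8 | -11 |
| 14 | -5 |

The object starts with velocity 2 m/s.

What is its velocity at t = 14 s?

Δv equals the area under the a-t graph; then v = v₀ + Δv.
0–4 s: ½(7 + 1)(4) = 16 m/s
4–8 s: ½(1 + -11)(4) = -20 m/s
8–14 s: ½(-11 + -5)(6) = -48 m/s
Δv = -52 m/s, so v(14) = 2 + (-52) = -50 m/s.

-50 m/s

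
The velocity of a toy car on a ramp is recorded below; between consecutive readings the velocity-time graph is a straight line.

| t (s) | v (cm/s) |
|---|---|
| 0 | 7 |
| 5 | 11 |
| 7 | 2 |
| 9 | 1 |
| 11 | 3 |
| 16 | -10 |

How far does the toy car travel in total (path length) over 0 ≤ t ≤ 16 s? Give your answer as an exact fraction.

Distance (not displacement) is the total path length: add the absolute areas under v-t.
0–5 s: |½(7 + 11)(5)| = 45 cm
5–7 s: |½(11 + 2)(2)| = 13 cm
7–9 s: |½(2 + 1)(2)| = 3 cm
9–11 s: |½(1 + 3)(2)| = 4 cm
11–16 s: v = 0 at t = 158/13 s; triangle areas 45/26 + 250/13 = 545/26 cm
Total distance = 2235/26 cm

2235/26 cm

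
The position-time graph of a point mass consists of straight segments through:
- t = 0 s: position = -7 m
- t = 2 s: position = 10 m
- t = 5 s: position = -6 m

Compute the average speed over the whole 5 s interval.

6.6 m/s

Average speed = (total path length)/(elapsed time); on a piecewise-linear x-t graph the path length is Σ|Δx|.
0–2 s: |Δx| = |10 − -7| = 17 m
2–5 s: |Δx| = |-6 − 10| = 16 m
Total path = 33 m; average speed = 33/5 = 6.6 m/s.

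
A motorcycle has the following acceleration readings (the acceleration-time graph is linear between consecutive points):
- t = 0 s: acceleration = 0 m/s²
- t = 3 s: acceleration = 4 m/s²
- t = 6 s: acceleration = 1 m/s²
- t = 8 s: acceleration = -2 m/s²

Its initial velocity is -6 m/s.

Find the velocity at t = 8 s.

6.5 m/s

Δv equals the area under the a-t graph; then v = v₀ + Δv.
0–3 s: ½(0 + 4)(3) = 6 m/s
3–6 s: ½(4 + 1)(3) = 7.5 m/s
6–8 s: ½(1 + -2)(2) = -1 m/s
Δv = 12.5 m/s, so v(8) = -6 + (12.5) = 6.5 m/s.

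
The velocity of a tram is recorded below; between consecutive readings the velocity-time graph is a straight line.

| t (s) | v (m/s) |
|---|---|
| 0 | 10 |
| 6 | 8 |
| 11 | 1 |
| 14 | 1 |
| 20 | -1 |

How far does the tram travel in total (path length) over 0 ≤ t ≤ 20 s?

Distance (not displacement) is the total path length: add the absolute areas under v-t.
0–6 s: |½(10 + 8)(6)| = 54 m
6–11 s: |½(8 + 1)(5)| = 22.5 m
11–14 s: |1| × 3 = 3 m
14–20 s: v = 0 at t = 17 s; triangle areas 1.5 + 1.5 = 3 m
Total distance = 82.5 m

82.5 m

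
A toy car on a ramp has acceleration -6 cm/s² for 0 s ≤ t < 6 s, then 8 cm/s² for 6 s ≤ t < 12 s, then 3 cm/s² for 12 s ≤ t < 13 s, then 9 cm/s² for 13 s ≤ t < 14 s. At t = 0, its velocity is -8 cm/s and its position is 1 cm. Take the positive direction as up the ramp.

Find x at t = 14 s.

-258 cm

On each constant-a segment, Δv = aΔt and Δx = v₀Δt + ½aΔt²; chain segment to segment.
0–6 s: v starts -8 cm/s; Δx = -8·6 + ½·-6·6² = -156 cm; v ends -44 cm/s.
6–12 s: v starts -44 cm/s; Δx = -44·6 + ½·8·6² = -120 cm; v ends 4 cm/s.
12–13 s: v starts 4 cm/s; Δx = 4·1 + ½·3·1² = 5.5 cm; v ends 7 cm/s.
13–14 s: v starts 7 cm/s; Δx = 7·1 + ½·9·1² = 11.5 cm; v ends 16 cm/s.
x(14) = 1 + Σ Δx = -258 cm.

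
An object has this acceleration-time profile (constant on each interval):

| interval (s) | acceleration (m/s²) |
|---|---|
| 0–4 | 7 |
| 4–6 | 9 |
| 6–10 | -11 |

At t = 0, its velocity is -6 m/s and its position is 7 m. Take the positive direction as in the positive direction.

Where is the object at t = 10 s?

On each constant-a segment, Δv = aΔt and Δx = v₀Δt + ½aΔt²; chain segment to segment.
0–4 s: v starts -6 m/s; Δx = -6·4 + ½·7·4² = 32 m; v ends 22 m/s.
4–6 s: v starts 22 m/s; Δx = 22·2 + ½·9·2² = 62 m; v ends 40 m/s.
6–10 s: v starts 40 m/s; Δx = 40·4 + ½·-11·4² = 72 m; v ends -4 m/s.
x(10) = 7 + Σ Δx = 173 m.

173 m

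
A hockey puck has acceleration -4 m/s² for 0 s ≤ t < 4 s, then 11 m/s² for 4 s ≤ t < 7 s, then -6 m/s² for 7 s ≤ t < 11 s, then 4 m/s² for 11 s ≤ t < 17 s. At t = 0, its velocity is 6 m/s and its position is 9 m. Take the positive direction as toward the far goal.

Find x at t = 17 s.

On each constant-a segment, Δv = aΔt and Δx = v₀Δt + ½aΔt²; chain segment to segment.
0–4 s: v starts 6 m/s; Δx = 6·4 + ½·-4·4² = -8 m; v ends -10 m/s.
4–7 s: v starts -10 m/s; Δx = -10·3 + ½·11·3² = 19.5 m; v ends 23 m/s.
7–11 s: v starts 23 m/s; Δx = 23·4 + ½·-6·4² = 44 m; v ends -1 m/s.
11–17 s: v starts -1 m/s; Δx = -1·6 + ½·4·6² = 66 m; v ends 23 m/s.
x(17) = 9 + Σ Δx = 130.5 m.

130.5 m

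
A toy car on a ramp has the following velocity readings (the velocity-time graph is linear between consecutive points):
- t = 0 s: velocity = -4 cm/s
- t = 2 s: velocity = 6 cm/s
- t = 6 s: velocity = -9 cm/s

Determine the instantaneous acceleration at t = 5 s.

Acceleration is the slope of the v-t graph on 2–6 s: (-9 − 6)/(6 − 2) = -3.75 cm/s².

-3.75 cm/s²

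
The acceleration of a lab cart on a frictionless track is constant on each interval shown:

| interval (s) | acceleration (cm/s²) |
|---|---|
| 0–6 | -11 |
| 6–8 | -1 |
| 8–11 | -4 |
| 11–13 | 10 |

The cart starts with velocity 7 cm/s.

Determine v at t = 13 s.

-53 cm/s

Δv equals the area under the a-t graph; then v = v₀ + Δv.
0–6 s: -11 × 6 = -66 cm/s
6–8 s: -1 × 2 = -2 cm/s
8–11 s: -4 × 3 = -12 cm/s
11–13 s: 10 × 2 = 20 cm/s
Δv = -60 cm/s, so v(13) = 7 + (-60) = -53 cm/s.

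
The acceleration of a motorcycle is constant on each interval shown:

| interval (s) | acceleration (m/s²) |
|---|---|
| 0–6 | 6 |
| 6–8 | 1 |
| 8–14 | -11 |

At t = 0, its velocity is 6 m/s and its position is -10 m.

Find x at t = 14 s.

On each constant-a segment, Δv = aΔt and Δx = v₀Δt + ½aΔt²; chain segment to segment.
0–6 s: v starts 6 m/s; Δx = 6·6 + ½·6·6² = 144 m; v ends 42 m/s.
6–8 s: v starts 42 m/s; Δx = 42·2 + ½·1·2² = 86 m; v ends 44 m/s.
8–14 s: v starts 44 m/s; Δx = 44·6 + ½·-11·6² = 66 m; v ends -22 m/s.
x(14) = -10 + Σ Δx = 286 m.

286 m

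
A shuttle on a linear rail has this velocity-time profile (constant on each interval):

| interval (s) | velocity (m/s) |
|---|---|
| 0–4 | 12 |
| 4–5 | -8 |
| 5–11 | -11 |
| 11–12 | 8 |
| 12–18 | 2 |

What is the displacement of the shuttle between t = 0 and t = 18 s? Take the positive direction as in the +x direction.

Displacement is the signed area under the v-t curve.
0–4 s: 12 × 4 = 48 m
4–5 s: -8 × 1 = -8 m
5–11 s: -11 × 6 = -66 m
11–12 s: 8 × 1 = 8 m
12–18 s: 2 × 6 = 12 m
Net displacement = -6 m

-6 m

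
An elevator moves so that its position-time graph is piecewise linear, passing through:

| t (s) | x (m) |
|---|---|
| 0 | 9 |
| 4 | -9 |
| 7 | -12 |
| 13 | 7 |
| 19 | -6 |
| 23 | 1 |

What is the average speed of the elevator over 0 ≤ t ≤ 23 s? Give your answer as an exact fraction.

Average speed = (total path length)/(elapsed time); on a piecewise-linear x-t graph the path length is Σ|Δx|.
0–4 s: |Δx| = |-9 − 9| = 18 m
4–7 s: |Δx| = |-12 − -9| = 3 m
7–13 s: |Δx| = |7 − -12| = 19 m
13–19 s: |Δx| = |-6 − 7| = 13 m
19–23 s: |Δx| = |1 − -6| = 7 m
Total path = 60 m; average speed = 60/23 = 60/23 m/s.

60/23 m/s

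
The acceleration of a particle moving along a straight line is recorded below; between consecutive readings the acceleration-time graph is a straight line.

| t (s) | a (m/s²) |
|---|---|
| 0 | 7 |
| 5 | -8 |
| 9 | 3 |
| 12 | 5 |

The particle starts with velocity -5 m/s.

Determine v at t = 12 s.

Δv equals the area under the a-t graph; then v = v₀ + Δv.
0–5 s: ½(7 + -8)(5) = -2.5 m/s
5–9 s: ½(-8 + 3)(4) = -10 m/s
9–12 s: ½(3 + 5)(3) = 12 m/s
Δv = -0.5 m/s, so v(12) = -5 + (-0.5) = -5.5 m/s.

-5.5 m/s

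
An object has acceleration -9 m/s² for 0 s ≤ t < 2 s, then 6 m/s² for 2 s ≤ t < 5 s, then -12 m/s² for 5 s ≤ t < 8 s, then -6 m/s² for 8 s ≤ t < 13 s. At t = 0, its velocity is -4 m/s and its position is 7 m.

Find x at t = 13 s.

-399 m

On each constant-a segment, Δv = aΔt and Δx = v₀Δt + ½aΔt²; chain segment to segment.
0–2 s: v starts -4 m/s; Δx = -4·2 + ½·-9·2² = -26 m; v ends -22 m/s.
2–5 s: v starts -22 m/s; Δx = -22·3 + ½·6·3² = -39 m; v ends -4 m/s.
5–8 s: v starts -4 m/s; Δx = -4·3 + ½·-12·3² = -66 m; v ends -40 m/s.
8–13 s: v starts -40 m/s; Δx = -40·5 + ½·-6·5² = -275 m; v ends -70 m/s.
x(13) = 7 + Σ Δx = -399 m.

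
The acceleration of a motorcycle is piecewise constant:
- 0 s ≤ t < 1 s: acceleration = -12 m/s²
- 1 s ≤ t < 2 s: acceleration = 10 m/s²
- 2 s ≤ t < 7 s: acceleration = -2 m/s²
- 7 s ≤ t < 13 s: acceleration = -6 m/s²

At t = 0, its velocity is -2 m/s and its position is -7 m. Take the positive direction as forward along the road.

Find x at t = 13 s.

On each constant-a segment, Δv = aΔt and Δx = v₀Δt + ½aΔt²; chain segment to segment.
0–1 s: v starts -2 m/s; Δx = -2·1 + ½·-12·1² = -8 m; v ends -14 m/s.
1–2 s: v starts -14 m/s; Δx = -14·1 + ½·10·1² = -9 m; v ends -4 m/s.
2–7 s: v starts -4 m/s; Δx = -4·5 + ½·-2·5² = -45 m; v ends -14 m/s.
7–13 s: v starts -14 m/s; Δx = -14·6 + ½·-6·6² = -192 m; v ends -50 m/s.
x(13) = -7 + Σ Δx = -261 m.

-261 m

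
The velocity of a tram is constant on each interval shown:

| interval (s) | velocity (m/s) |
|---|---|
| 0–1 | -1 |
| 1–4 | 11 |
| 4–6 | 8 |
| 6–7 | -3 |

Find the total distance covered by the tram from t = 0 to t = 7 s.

Total distance travelled is ∫|v| dt — sum the magnitudes of each area piece.
0–1 s: |-1| × 1 = 1 m
1–4 s: |11| × 3 = 33 m
4–6 s: |8| × 2 = 16 m
6–7 s: |-3| × 1 = 3 m
Total distance = 53 m

53 m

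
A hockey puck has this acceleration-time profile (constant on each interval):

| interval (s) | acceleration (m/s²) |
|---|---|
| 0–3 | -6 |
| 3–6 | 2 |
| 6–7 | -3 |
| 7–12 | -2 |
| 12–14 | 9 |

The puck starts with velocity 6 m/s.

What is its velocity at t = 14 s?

Δv equals the area under the a-t graph; then v = v₀ + Δv.
0–3 s: -6 × 3 = -18 m/s
3–6 s: 2 × 3 = 6 m/s
6–7 s: -3 × 1 = -3 m/s
7–12 s: -2 × 5 = -10 m/s
12–14 s: 9 × 2 = 18 m/s
Δv = -7 m/s, so v(14) = 6 + (-7) = -1 m/s.

-1 m/s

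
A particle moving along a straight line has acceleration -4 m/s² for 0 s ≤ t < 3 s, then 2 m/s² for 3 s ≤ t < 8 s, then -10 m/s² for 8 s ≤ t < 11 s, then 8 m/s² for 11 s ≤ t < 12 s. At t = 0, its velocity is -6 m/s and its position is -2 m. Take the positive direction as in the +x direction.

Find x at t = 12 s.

-206 m

On each constant-a segment, Δv = aΔt and Δx = v₀Δt + ½aΔt²; chain segment to segment.
0–3 s: v starts -6 m/s; Δx = -6·3 + ½·-4·3² = -36 m; v ends -18 m/s.
3–8 s: v starts -18 m/s; Δx = -18·5 + ½·2·5² = -65 m; v ends -8 m/s.
8–11 s: v starts -8 m/s; Δx = -8·3 + ½·-10·3² = -69 m; v ends -38 m/s.
11–12 s: v starts -38 m/s; Δx = -38·1 + ½·8·1² = -34 m; v ends -30 m/s.
x(12) = -2 + Σ Δx = -206 m.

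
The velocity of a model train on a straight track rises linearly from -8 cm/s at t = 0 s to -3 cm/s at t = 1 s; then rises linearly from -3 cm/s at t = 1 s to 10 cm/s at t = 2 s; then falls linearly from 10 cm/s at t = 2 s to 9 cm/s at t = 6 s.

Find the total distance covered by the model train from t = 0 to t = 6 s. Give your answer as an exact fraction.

Total distance travelled is ∫|v| dt — sum the magnitudes of each area piece.
0–1 s: |½(-8 + -3)(1)| = 5.5 cm
1–2 s: v = 0 at t = 16/13 s; triangle areas 9/26 + 50/13 = 109/26 cm
2–6 s: |½(10 + 9)(4)| = 38 cm
Total distance = 620/13 cm

620/13 cm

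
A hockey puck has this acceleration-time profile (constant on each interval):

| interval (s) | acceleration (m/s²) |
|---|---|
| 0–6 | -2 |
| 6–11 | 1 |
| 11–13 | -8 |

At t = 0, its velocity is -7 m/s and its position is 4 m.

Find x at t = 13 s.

On each constant-a segment, Δv = aΔt and Δx = v₀Δt + ½aΔt²; chain segment to segment.
0–6 s: v starts -7 m/s; Δx = -7·6 + ½·-2·6² = -78 m; v ends -19 m/s.
6–11 s: v starts -19 m/s; Δx = -19·5 + ½·1·5² = -82.5 m; v ends -14 m/s.
11–13 s: v starts -14 m/s; Δx = -14·2 + ½·-8·2² = -44 m; v ends -30 m/s.
x(13) = 4 + Σ Δx = -200.5 m.

-200.5 m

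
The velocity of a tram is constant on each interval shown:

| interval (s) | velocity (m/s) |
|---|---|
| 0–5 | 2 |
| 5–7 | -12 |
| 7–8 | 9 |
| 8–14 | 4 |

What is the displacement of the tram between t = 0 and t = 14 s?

19 m

Net displacement equals the area under the velocity-time graph (areas below the axis count negative).
0–5 s: 2 × 5 = 10 m
5–7 s: -12 × 2 = -24 m
7–8 s: 9 × 1 = 9 m
8–14 s: 4 × 6 = 24 m
Net displacement = 19 m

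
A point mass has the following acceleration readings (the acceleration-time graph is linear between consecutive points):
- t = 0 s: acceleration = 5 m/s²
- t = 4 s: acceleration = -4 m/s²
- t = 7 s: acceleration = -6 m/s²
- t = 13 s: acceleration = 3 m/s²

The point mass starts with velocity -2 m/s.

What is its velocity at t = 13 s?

Δv equals the area under the a-t graph; then v = v₀ + Δv.
0–4 s: ½(5 + -4)(4) = 2 m/s
4–7 s: ½(-4 + -6)(3) = -15 m/s
7–13 s: ½(-6 + 3)(6) = -9 m/s
Δv = -22 m/s, so v(13) = -2 + (-22) = -24 m/s.

-24 m/s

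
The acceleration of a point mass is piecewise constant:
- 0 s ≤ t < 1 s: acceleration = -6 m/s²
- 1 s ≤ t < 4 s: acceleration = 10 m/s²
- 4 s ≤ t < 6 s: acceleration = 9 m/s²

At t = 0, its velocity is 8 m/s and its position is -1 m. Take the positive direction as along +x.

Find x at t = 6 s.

137 m

On each constant-a segment, Δv = aΔt and Δx = v₀Δt + ½aΔt²; chain segment to segment.
0–1 s: v starts 8 m/s; Δx = 8·1 + ½·-6·1² = 5 m; v ends 2 m/s.
1–4 s: v starts 2 m/s; Δx = 2·3 + ½·10·3² = 51 m; v ends 32 m/s.
4–6 s: v starts 32 m/s; Δx = 32·2 + ½·9·2² = 82 m; v ends 50 m/s.
x(6) = -1 + Σ Δx = 137 m.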